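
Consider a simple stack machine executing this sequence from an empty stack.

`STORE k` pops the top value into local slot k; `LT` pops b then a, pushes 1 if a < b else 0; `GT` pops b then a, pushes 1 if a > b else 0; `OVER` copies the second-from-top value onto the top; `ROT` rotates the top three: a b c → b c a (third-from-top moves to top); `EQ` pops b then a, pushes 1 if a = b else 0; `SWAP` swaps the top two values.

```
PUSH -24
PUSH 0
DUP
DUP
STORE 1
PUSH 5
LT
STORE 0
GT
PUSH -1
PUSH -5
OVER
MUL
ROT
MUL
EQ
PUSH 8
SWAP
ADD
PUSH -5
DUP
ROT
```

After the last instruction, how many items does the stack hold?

PUSH -24 → [-24]
PUSH 0   → [-24, 0]
DUP      → [-24, 0, 0]
DUP      → [-24, 0, 0, 0]
STORE 1  → [-24, 0, 0]
PUSH 5   → [-24, 0, 0, 5]
LT       → [-24, 0, 1]
STORE 0  → [-24, 0]
GT       → [0]
PUSH -1  → [0, -1]
PUSH -5  → [0, -1, -5]
OVER     → [0, -1, -5, -1]
MUL      → [0, -1, 5]
ROT      → [-1, 5, 0]
MUL      → [-1, 0]
EQ       → [0]
PUSH 8   → [0, 8]
SWAP     → [8, 0]
ADD      → [8]
PUSH -5  → [8, -5]
DUP      → [8, -5, -5]
ROT      → [-5, -5, 8]

3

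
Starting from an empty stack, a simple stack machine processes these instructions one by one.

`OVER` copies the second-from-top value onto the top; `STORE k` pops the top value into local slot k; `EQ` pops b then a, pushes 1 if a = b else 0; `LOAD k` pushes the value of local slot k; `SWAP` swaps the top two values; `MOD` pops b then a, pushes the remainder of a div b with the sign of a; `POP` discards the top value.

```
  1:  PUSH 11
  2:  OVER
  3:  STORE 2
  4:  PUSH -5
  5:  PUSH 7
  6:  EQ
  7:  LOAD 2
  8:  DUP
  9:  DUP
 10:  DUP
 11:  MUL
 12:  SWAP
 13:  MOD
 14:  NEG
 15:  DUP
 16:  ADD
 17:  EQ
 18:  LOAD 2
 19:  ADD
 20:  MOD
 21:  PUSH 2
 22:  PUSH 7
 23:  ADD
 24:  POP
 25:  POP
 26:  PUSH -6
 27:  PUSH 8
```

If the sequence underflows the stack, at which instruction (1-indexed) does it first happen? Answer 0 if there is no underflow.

2

PUSH 11 : 11
OVER  — needs 2 operands, stack has 1 → underflow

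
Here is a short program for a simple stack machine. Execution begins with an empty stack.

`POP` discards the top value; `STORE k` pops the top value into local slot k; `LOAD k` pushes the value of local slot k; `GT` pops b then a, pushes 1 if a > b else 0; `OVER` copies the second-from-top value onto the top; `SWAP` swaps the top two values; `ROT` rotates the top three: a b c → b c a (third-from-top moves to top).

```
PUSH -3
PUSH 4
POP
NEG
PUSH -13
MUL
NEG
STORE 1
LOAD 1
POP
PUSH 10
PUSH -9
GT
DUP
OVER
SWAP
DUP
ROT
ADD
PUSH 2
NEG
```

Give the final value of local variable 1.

39

PUSH -3  -> -3
PUSH 4   -> -3 4
POP      -> -3
NEG      -> 3
PUSH -13 -> 3 -13
MUL      -> -39
NEG      -> 39
STORE 1  -> (empty)
LOAD 1   -> 39
POP      -> (empty)
PUSH 10  -> 10
PUSH -9  -> 10 -9
GT       -> 1
DUP      -> 1 1
OVER     -> 1 1 1
SWAP     -> 1 1 1
DUP      -> 1 1 1 1
ROT      -> 1 1 1 1
ADD      -> 1 1 2
PUSH 2   -> 1 1 2 2
NEG      -> 1 1 2 -2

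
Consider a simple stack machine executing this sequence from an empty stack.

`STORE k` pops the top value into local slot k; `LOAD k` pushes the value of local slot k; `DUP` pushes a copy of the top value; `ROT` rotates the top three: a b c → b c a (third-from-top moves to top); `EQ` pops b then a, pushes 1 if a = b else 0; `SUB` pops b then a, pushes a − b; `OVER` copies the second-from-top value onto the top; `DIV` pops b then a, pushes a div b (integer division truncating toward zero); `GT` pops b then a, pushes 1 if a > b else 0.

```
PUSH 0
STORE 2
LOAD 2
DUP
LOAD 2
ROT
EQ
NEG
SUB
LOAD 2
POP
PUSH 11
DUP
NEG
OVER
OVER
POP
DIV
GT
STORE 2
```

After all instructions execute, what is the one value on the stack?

1

PUSH 0  → [0]
STORE 2 → []
LOAD 2  → [0]
DUP     → [0, 0]
LOAD 2  → [0, 0, 0]
ROT     → [0, 0, 0]
EQ      → [0, 1]
NEG     → [0, -1]
SUB     → [1]
LOAD 2  → [1, 0]
POP     → [1]
PUSH 11 → [1, 11]
DUP     → [1, 11, 11]
NEG     → [1, 11, -11]
OVER    → [1, 11, -11, 11]
OVER    → [1, 11, -11, 11, -11]
POP     → [1, 11, -11, 11]
DIV     → [1, 11, -1]
GT      → [1, 1]
STORE 2 → [1]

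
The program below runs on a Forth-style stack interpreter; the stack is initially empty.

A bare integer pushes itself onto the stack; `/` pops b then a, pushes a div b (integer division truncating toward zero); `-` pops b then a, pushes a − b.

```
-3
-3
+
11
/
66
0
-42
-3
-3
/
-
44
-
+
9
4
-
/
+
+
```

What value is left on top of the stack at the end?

49

-3  : [-3]
-3  : [-3, -3]
+   : [-6]
11  : [-6, 11]
/   : [0]
66  : [0, 66]
0   : [0, 66, 0]
-42 : [0, 66, 0, -42]
-3  : [0, 66, 0, -42, -3]
-3  : [0, 66, 0, -42, -3, -3]
/   : [0, 66, 0, -42, 1]
-   : [0, 66, 0, -43]
44  : [0, 66, 0, -43, 44]
-   : [0, 66, 0, -87]
+   : [0, 66, -87]
9   : [0, 66, -87, 9]
4   : [0, 66, -87, 9, 4]
-   : [0, 66, -87, 5]
/   : [0, 66, -17]
+   : [0, 49]
+   : [49]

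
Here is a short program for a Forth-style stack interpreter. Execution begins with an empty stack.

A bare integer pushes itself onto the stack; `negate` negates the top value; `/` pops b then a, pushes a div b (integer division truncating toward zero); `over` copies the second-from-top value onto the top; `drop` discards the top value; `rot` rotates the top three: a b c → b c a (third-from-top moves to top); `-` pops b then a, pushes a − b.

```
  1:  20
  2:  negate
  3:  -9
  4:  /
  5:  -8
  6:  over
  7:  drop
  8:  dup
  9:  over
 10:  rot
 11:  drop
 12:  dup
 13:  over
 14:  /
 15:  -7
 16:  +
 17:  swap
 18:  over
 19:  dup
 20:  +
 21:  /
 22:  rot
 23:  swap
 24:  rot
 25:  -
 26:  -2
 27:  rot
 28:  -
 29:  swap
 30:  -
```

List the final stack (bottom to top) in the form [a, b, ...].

[2, 0]

20     -> [20]
negate -> [-20]
-9     -> [-20, -9]
/      -> [2]
-8     -> [2, -8]
over   -> [2, -8, 2]
drop   -> [2, -8]
dup    -> [2, -8, -8]
over   -> [2, -8, -8, -8]
rot    -> [2, -8, -8, -8]
drop   -> [2, -8, -8]
dup    -> [2, -8, -8, -8]
over   -> [2, -8, -8, -8, -8]
/      -> [2, -8, -8, 1]
-7     -> [2, -8, -8, 1, -7]
+      -> [2, -8, -8, -6]
swap   -> [2, -8, -6, -8]
over   -> [2, -8, -6, -8, -6]
dup    -> [2, -8, -6, -8, -6, -6]
+      -> [2, -8, -6, -8, -12]
/      -> [2, -8, -6, 0]
rot    -> [2, -6, 0, -8]
swap   -> [2, -6, -8, 0]
rot    -> [2, -8, 0, -6]
-      -> [2, -8, 6]
-2     -> [2, -8, 6, -2]
rot    -> [2, 6, -2, -8]
-      -> [2, 6, 6]
swap   -> [2, 6, 6]
-      -> [2, 0]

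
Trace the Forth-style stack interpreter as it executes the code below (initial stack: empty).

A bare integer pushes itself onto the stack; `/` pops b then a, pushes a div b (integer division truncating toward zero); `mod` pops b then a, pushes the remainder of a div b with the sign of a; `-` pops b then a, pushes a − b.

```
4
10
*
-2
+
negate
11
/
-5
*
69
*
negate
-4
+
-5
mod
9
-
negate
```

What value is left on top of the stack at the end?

4      -> 4
10     -> 4 10
*      -> 40
-2     -> 40 -2
+      -> 38
negate -> -38
11     -> -38 11
/      -> -3
-5     -> -3 -5
*      -> 15
69     -> 15 69
*      -> 1035
negate -> -1035
-4     -> -1035 -4
+      -> -1039
-5     -> -1039 -5
mod    -> -4
9      -> -4 9
-      -> -13
negate -> 13

13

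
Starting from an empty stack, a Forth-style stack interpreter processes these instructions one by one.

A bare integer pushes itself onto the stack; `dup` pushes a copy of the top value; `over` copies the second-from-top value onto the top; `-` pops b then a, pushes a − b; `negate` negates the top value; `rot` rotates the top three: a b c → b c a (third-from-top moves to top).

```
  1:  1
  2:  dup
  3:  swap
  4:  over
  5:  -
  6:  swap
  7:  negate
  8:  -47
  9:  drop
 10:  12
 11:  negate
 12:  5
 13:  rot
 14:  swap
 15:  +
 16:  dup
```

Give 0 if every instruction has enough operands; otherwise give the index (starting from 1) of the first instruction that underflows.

1      → 1
dup    → 1 1
swap   → 1 1
over   → 1 1 1
-      → 1 0
swap   → 0 1
negate → 0 -1
-47    → 0 -1 -47
drop   → 0 -1
12     → 0 -1 12
negate → 0 -1 -12
5      → 0 -1 -12 5
rot    → 0 -12 5 -1
swap   → 0 -12 -1 5
+      → 0 -12 4
dup    → 0 -12 4 4

0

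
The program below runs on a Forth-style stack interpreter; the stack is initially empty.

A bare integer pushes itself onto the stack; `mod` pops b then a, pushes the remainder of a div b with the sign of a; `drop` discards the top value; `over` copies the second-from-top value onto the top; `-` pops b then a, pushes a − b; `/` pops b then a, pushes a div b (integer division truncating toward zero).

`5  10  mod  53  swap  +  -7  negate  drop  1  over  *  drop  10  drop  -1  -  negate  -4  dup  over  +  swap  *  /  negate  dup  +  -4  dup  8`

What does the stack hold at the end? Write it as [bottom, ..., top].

5      -> 5
10     -> 5 10
mod    -> 5
53     -> 5 53
swap   -> 53 5
+      -> 58
-7     -> 58 -7
negate -> 58 7
drop   -> 58
1      -> 58 1
over   -> 58 1 58
*      -> 58 58
drop   -> 58
10     -> 58 10
drop   -> 58
-1     -> 58 -1
-      -> 59
negate -> -59
-4     -> -59 -4
dup    -> -59 -4 -4
over   -> -59 -4 -4 -4
+      -> -59 -4 -8
swap   -> -59 -8 -4
*      -> -59 32
/      -> -1
negate -> 1
dup    -> 1 1
+      -> 2
-4     -> 2 -4
dup    -> 2 -4 -4
8      -> 2 -4 -4 8

[2, -4, -4, 8]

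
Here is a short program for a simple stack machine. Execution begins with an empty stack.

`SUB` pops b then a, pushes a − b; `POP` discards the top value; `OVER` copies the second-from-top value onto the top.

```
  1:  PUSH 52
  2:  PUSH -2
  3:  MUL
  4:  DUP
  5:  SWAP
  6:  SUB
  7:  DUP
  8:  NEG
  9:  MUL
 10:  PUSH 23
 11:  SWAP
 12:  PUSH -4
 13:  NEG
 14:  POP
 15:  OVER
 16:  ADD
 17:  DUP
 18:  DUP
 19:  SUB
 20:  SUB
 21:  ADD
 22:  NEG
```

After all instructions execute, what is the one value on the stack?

-46

PUSH 52 -> 52
PUSH -2 -> 52 -2
MUL     -> -104
DUP     -> -104 -104
SWAP    -> -104 -104
SUB     -> 0
DUP     -> 0 0
NEG     -> 0 0
MUL     -> 0
PUSH 23 -> 0 23
SWAP    -> 23 0
PUSH -4 -> 23 0 -4
NEG     -> 23 0 4
POP     -> 23 0
OVER    -> 23 0 23
ADD     -> 23 23
DUP     -> 23 23 23
DUP     -> 23 23 23 23
SUB     -> 23 23 0
SUB     -> 23 23
ADD     -> 46
NEG     -> -46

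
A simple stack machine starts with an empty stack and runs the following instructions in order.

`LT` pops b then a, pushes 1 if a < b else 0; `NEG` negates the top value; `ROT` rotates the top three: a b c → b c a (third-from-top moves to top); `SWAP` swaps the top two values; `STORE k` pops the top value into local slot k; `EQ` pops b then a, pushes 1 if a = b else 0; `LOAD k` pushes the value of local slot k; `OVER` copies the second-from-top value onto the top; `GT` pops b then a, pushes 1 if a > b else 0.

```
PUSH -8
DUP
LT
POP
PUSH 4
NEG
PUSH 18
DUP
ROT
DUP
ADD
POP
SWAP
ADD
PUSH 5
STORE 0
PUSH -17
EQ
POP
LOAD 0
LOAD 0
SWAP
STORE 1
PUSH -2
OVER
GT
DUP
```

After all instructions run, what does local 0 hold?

PUSH -8  → [-8]
DUP      → [-8, -8]
LT       → [0]
POP      → []
PUSH 4   → [4]
NEG      → [-4]
PUSH 18  → [-4, 18]
DUP      → [-4, 18, 18]
ROT      → [18, 18, -4]
DUP      → [18, 18, -4, -4]
ADD      → [18, 18, -8]
POP      → [18, 18]
SWAP     → [18, 18]
ADD      → [36]
PUSH 5   → [36, 5]
STORE 0  → [36]
PUSH -17 → [36, -17]
EQ       → [0]
POP      → []
LOAD 0   → [5]
LOAD 0   → [5, 5]
SWAP     → [5, 5]
STORE 1  → [5]
PUSH -2  → [5, -2]
OVER     → [5, -2, 5]
GT       → [5, 0]
DUP      → [5, 0, 0]

5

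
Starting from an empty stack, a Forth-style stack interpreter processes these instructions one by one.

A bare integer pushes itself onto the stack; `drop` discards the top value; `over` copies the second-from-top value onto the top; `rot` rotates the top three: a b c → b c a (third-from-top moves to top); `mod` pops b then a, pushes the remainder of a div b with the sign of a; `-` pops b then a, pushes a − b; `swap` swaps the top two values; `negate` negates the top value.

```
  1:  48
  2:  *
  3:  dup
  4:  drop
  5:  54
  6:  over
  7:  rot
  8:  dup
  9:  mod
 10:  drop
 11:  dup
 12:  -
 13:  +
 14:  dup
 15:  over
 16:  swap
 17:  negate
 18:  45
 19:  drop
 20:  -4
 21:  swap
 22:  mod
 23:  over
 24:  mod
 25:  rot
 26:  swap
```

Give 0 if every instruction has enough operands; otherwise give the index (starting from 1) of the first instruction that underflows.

48 → 48
*  — needs 2 operands, stack has 1 → underflow

2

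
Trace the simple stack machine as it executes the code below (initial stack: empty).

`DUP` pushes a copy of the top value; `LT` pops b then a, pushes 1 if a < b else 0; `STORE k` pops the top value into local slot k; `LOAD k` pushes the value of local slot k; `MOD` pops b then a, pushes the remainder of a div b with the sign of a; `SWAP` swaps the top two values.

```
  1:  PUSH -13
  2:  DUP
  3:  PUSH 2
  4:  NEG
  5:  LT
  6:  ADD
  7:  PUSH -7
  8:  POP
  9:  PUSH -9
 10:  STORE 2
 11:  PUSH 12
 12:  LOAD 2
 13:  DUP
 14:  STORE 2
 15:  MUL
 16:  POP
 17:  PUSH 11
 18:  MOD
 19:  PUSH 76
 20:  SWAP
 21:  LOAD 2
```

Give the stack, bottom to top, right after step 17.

PUSH -13 : -13
DUP      : -13 -13
PUSH 2   : -13 -13 2
NEG      : -13 -13 -2
LT       : -13 1
ADD      : -12
PUSH -7  : -12 -7
POP      : -12
PUSH -9  : -12 -9
STORE 2  : -12
PUSH 12  : -12 12
LOAD 2   : -12 12 -9
DUP      : -12 12 -9 -9
STORE 2  : -12 12 -9
MUL      : -12 -108
POP      : -12
PUSH 11  : -12 11

[-12, 11]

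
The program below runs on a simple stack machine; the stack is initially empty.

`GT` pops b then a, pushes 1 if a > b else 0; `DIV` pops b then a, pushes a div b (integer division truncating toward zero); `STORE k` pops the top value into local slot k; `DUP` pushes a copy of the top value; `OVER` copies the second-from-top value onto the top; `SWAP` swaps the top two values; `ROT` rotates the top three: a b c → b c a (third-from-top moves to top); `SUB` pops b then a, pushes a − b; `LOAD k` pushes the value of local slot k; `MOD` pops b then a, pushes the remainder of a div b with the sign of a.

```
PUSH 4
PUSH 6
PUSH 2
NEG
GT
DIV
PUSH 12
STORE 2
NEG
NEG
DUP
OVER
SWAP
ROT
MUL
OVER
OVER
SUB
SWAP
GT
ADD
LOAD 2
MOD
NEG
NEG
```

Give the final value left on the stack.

4

PUSH 4  -> [4]
PUSH 6  -> [4, 6]
PUSH 2  -> [4, 6, 2]
NEG     -> [4, 6, -2]
GT      -> [4, 1]
DIV     -> [4]
PUSH 12 -> [4, 12]
STORE 2 -> [4]
NEG     -> [-4]
NEG     -> [4]
DUP     -> [4, 4]
OVER    -> [4, 4, 4]
SWAP    -> [4, 4, 4]
ROT     -> [4, 4, 4]
MUL     -> [4, 16]
OVER    -> [4, 16, 4]
OVER    -> [4, 16, 4, 16]
SUB     -> [4, 16, -12]
SWAP    -> [4, -12, 16]
GT      -> [4, 0]
ADD     -> [4]
LOAD 2  -> [4, 12]
MOD     -> [4]
NEG     -> [-4]
NEG     -> [4]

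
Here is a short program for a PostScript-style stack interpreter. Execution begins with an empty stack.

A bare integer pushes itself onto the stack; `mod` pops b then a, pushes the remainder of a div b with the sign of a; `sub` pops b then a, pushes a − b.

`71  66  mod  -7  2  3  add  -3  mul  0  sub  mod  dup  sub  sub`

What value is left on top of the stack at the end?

71  : 71
66  : 71 66
mod : 5
-7  : 5 -7
2   : 5 -7 2
3   : 5 -7 2 3
add : 5 -7 5
-3  : 5 -7 5 -3
mul : 5 -7 -15
0   : 5 -7 -15 0
sub : 5 -7 -15
mod : 5 -7
dup : 5 -7 -7
sub : 5 0
sub : 5

5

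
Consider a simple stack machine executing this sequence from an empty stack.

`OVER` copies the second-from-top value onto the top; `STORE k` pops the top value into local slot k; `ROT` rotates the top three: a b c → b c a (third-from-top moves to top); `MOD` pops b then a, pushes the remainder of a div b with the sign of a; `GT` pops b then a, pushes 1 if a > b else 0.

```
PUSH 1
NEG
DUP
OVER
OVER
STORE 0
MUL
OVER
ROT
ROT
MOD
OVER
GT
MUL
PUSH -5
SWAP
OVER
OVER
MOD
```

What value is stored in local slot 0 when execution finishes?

PUSH 1  → 1
NEG     → -1
DUP     → -1 -1
OVER    → -1 -1 -1
OVER    → -1 -1 -1 -1
STORE 0 → -1 -1 -1
MUL     → -1 1
OVER    → -1 1 -1
ROT     → 1 -1 -1
ROT     → -1 -1 1
MOD     → -1 0
OVER    → -1 0 -1
GT      → -1 1
MUL     → -1
PUSH -5 → -1 -5
SWAP    → -5 -1
OVER    → -5 -1 -5
OVER    → -5 -1 -5 -1
MOD     → -5 -1 0

-1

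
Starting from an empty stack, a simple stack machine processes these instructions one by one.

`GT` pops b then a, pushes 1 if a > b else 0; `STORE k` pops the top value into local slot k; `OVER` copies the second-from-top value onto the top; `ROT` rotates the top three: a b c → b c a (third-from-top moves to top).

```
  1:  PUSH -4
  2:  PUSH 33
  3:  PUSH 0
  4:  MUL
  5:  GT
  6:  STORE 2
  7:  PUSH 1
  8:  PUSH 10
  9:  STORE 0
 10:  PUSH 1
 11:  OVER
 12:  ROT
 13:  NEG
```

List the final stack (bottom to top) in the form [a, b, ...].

[1, 1, -1]

PUSH -4 : -4
PUSH 33 : -4 33
PUSH 0  : -4 33 0
MUL     : -4 0
GT      : 0
STORE 2 : (empty)
PUSH 1  : 1
PUSH 10 : 1 10
STORE 0 : 1
PUSH 1  : 1 1
OVER    : 1 1 1
ROT     : 1 1 1
NEG     : 1 1 -1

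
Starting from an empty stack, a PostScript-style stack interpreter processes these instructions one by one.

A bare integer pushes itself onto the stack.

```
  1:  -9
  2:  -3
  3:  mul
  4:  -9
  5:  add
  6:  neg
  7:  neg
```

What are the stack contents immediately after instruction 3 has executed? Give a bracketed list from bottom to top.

-9  → -9
-3  → -9 -3
mul → 27

[27]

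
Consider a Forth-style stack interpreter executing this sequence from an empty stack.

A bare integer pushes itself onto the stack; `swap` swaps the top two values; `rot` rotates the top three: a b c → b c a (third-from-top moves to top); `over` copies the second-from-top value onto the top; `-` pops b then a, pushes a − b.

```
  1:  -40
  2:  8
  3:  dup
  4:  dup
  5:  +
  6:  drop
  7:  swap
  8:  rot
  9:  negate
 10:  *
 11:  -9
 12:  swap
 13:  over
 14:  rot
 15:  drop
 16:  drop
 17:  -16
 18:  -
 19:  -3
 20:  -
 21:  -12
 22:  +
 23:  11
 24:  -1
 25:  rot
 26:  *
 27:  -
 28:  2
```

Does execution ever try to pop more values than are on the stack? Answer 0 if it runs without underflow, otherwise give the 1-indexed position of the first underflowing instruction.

8

-40  → [-40]
8    → [-40, 8]
dup  → [-40, 8, 8]
dup  → [-40, 8, 8, 8]
+    → [-40, 8, 16]
drop → [-40, 8]
swap → [8, -40]
rot  — needs 3 operands, stack has 2 → underflow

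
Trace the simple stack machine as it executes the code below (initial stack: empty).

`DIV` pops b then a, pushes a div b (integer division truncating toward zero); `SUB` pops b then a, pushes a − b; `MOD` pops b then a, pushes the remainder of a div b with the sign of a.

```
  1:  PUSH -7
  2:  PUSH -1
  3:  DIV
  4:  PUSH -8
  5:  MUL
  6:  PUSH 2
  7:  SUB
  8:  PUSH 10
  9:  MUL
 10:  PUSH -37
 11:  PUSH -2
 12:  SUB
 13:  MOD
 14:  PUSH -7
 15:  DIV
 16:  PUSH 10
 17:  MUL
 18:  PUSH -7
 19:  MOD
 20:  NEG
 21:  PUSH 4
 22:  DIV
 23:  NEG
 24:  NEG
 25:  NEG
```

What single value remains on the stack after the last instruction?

PUSH -7  : -7
PUSH -1  : -7 -1
DIV      : 7
PUSH -8  : 7 -8
MUL      : -56
PUSH 2   : -56 2
SUB      : -58
PUSH 10  : -58 10
MUL      : -580
PUSH -37 : -580 -37
PUSH -2  : -580 -37 -2
SUB      : -580 -35
MOD      : -20
PUSH -7  : -20 -7
DIV      : 2
PUSH 10  : 2 10
MUL      : 20
PUSH -7  : 20 -7
MOD      : 6
NEG      : -6
PUSH 4   : -6 4
DIV      : -1
NEG      : 1
NEG      : -1
NEG      : 1

1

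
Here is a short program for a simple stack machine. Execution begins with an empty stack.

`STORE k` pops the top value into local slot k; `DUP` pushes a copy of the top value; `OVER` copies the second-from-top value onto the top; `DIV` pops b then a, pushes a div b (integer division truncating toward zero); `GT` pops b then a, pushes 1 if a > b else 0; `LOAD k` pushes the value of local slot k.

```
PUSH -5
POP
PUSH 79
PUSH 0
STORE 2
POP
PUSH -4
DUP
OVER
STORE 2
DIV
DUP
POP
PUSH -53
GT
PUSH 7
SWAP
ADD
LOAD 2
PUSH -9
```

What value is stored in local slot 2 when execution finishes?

-4

PUSH -5  : -5
POP      : (empty)
PUSH 79  : 79
PUSH 0   : 79 0
STORE 2  : 79
POP      : (empty)
PUSH -4  : -4
DUP      : -4 -4
OVER     : -4 -4 -4
STORE 2  : -4 -4
DIV      : 1
DUP      : 1 1
POP      : 1
PUSH -53 : 1 -53
GT       : 1
PUSH 7   : 1 7
SWAP     : 7 1
ADD      : 8
LOAD 2   : 8 -4
PUSH -9  : 8 -4 -9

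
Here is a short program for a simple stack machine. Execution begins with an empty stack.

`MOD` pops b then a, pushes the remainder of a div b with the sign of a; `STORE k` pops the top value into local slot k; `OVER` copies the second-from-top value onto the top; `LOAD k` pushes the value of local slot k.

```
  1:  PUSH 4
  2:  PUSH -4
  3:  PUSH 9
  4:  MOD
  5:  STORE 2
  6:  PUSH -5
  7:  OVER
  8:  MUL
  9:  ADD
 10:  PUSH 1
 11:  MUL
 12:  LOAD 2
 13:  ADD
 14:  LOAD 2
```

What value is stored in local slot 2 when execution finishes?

-4

PUSH 4  -> 4
PUSH -4 -> 4 -4
PUSH 9  -> 4 -4 9
MOD     -> 4 -4
STORE 2 -> 4
PUSH -5 -> 4 -5
OVER    -> 4 -5 4
MUL     -> 4 -20
ADD     -> -16
PUSH 1  -> -16 1
MUL     -> -16
LOAD 2  -> -16 -4
ADD     -> -20
LOAD 2  -> -20 -4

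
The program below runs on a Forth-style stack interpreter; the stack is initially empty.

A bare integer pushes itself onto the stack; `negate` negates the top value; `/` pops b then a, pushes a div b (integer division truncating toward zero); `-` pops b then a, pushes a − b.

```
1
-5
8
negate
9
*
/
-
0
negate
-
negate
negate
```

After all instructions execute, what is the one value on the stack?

1      → [1]
-5     → [1, -5]
8      → [1, -5, 8]
negate → [1, -5, -8]
9      → [1, -5, -8, 9]
*      → [1, -5, -72]
/      → [1, 0]
-      → [1]
0      → [1, 0]
negate → [1, 0]
-      → [1]
negate → [-1]
negate → [1]

1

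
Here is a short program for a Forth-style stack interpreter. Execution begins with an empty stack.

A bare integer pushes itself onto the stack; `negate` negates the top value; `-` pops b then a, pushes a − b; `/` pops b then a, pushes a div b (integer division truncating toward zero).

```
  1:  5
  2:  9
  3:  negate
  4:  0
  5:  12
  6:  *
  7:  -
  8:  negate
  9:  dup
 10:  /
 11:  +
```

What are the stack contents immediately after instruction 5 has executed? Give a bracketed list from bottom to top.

[5, -9, 0, 12]

5      → 5
9      → 5 9
negate → 5 -9
0      → 5 -9 0
12     → 5 -9 0 12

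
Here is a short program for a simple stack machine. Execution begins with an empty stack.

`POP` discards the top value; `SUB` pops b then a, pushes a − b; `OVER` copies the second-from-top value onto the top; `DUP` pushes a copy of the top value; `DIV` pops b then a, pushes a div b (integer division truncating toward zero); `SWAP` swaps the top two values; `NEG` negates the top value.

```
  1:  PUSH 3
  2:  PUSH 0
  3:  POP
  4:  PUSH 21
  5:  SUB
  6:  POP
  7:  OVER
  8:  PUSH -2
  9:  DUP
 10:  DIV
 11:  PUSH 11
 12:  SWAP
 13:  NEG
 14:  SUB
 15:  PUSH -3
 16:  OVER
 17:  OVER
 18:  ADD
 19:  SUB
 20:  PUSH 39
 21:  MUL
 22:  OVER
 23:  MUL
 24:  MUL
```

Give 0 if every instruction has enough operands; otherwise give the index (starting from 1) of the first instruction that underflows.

7

PUSH 3  -> [3]
PUSH 0  -> [3, 0]
POP     -> [3]
PUSH 21 -> [3, 21]
SUB     -> [-18]
POP     -> []
OVER  — needs 2 operands, stack has 0 → underflow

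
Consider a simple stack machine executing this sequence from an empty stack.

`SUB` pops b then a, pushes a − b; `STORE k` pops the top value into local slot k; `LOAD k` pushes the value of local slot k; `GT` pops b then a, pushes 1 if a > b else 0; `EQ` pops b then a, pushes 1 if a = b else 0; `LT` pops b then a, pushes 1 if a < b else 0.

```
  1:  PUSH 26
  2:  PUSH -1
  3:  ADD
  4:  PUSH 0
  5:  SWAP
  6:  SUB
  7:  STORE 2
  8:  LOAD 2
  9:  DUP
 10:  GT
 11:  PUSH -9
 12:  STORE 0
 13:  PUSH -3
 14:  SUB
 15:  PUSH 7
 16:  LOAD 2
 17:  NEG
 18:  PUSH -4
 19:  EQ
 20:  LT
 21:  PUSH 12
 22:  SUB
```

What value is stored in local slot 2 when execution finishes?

PUSH 26 → [26]
PUSH -1 → [26, -1]
ADD     → [25]
PUSH 0  → [25, 0]
SWAP    → [0, 25]
SUB     → [-25]
STORE 2 → []
LOAD 2  → [-25]
DUP     → [-25, -25]
GT      → [0]
PUSH -9 → [0, -9]
STORE 0 → [0]
PUSH -3 → [0, -3]
SUB     → [3]
PUSH 7  → [3, 7]
LOAD 2  → [3, 7, -25]
NEG     → [3, 7, 25]
PUSH -4 → [3, 7, 25, -4]
EQ      → [3, 7, 0]
LT      → [3, 0]
PUSH 12 → [3, 0, 12]
SUB     → [3, -12]

-25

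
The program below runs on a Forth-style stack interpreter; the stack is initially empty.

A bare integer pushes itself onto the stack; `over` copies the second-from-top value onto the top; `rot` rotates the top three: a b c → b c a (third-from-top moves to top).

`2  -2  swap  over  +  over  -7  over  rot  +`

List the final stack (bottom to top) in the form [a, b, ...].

[-2, 0, -7, -4]

2    : [2]
-2   : [2, -2]
swap : [-2, 2]
over : [-2, 2, -2]
+    : [-2, 0]
over : [-2, 0, -2]
-7   : [-2, 0, -2, -7]
over : [-2, 0, -2, -7, -2]
rot  : [-2, 0, -7, -2, -2]
+    : [-2, 0, -7, -4]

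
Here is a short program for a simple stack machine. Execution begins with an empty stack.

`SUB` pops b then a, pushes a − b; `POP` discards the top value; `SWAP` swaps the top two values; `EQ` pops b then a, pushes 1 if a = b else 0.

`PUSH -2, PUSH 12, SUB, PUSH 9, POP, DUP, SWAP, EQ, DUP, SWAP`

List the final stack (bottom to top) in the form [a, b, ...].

PUSH -2 : -2
PUSH 12 : -2 12
SUB     : -14
PUSH 9  : -14 9
POP     : -14
DUP     : -14 -14
SWAP    : -14 -14
EQ      : 1
DUP     : 1 1
SWAP    : 1 1

[1, 1]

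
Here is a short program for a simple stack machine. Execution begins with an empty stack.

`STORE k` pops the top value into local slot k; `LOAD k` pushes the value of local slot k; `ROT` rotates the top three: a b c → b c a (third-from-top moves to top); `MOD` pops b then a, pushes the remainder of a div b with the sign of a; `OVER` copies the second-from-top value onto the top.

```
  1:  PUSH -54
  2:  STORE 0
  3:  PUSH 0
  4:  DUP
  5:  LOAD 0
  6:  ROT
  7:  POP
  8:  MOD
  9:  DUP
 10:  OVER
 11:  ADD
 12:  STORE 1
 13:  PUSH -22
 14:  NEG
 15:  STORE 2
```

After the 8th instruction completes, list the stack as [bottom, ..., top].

[0]

PUSH -54 : [-54]
STORE 0  : []
PUSH 0   : [0]
DUP      : [0, 0]
LOAD 0   : [0, 0, -54]
ROT      : [0, -54, 0]
POP      : [0, -54]
MOD      : [0]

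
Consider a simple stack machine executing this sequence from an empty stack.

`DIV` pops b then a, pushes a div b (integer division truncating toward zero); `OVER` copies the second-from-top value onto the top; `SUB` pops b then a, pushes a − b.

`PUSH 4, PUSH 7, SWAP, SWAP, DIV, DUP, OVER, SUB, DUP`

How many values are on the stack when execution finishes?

PUSH 4 → [4]
PUSH 7 → [4, 7]
SWAP   → [7, 4]
SWAP   → [4, 7]
DIV    → [0]
DUP    → [0, 0]
OVER   → [0, 0, 0]
SUB    → [0, 0]
DUP    → [0, 0, 0]

3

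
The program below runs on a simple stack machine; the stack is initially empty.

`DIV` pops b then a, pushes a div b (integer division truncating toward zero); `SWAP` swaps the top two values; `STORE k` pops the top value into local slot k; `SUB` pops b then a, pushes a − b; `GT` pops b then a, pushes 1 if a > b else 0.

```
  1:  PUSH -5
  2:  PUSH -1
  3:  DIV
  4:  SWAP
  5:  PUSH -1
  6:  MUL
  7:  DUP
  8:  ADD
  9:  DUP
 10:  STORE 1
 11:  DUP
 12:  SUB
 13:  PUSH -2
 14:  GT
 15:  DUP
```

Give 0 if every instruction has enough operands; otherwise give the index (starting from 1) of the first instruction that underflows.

PUSH -5  [-5]
PUSH -1  [-5, -1]
DIV      [5]
SWAP  — needs 2 operands, stack has 1 → underflow

4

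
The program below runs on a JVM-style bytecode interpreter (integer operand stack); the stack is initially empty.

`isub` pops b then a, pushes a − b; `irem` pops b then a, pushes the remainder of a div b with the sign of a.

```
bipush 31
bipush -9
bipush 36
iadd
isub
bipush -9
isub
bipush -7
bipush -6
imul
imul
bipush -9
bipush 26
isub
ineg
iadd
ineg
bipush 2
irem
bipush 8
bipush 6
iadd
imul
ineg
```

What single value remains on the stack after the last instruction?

14

bipush 31 : 31
bipush -9 : 31 -9
bipush 36 : 31 -9 36
iadd      : 31 27
isub      : 4
bipush -9 : 4 -9
isub      : 13
bipush -7 : 13 -7
bipush -6 : 13 -7 -6
imul      : 13 42
imul      : 546
bipush -9 : 546 -9
bipush 26 : 546 -9 26
isub      : 546 -35
ineg      : 546 35
iadd      : 581
ineg      : -581
bipush 2  : -581 2
irem      : -1
bipush 8  : -1 8
bipush 6  : -1 8 6
iadd      : -1 14
imul      : -14
ineg      : 14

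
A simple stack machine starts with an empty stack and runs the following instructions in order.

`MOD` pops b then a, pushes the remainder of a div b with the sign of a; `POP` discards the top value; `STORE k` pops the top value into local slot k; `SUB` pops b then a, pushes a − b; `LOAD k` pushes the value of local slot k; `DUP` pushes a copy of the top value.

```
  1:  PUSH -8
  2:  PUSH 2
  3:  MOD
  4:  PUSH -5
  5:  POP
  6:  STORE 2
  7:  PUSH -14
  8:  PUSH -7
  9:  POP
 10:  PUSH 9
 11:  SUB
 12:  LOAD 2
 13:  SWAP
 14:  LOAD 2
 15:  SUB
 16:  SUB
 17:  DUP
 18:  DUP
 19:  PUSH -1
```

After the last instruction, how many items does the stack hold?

4

PUSH -8  -> [-8]
PUSH 2   -> [-8, 2]
MOD      -> [0]
PUSH -5  -> [0, -5]
POP      -> [0]
STORE 2  -> []
PUSH -14 -> [-14]
PUSH -7  -> [-14, -7]
POP      -> [-14]
PUSH 9   -> [-14, 9]
SUB      -> [-23]
LOAD 2   -> [-23, 0]
SWAP     -> [0, -23]
LOAD 2   -> [0, -23, 0]
SUB      -> [0, -23]
SUB      -> [23]
DUP      -> [23, 23]
DUP      -> [23, 23, 23]
PUSH -1  -> [23, 23, 23, -1]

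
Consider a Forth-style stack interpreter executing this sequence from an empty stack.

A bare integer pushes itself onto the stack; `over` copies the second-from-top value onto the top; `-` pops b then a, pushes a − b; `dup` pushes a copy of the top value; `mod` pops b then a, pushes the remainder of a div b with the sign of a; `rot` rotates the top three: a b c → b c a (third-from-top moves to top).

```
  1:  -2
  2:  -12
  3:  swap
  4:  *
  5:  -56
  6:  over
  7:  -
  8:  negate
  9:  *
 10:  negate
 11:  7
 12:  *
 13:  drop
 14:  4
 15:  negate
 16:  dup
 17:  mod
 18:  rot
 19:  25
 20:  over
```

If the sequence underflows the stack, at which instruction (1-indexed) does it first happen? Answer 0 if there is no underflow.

18

-2     -> [-2]
-12    -> [-2, -12]
swap   -> [-12, -2]
*      -> [24]
-56    -> [24, -56]
over   -> [24, -56, 24]
-      -> [24, -80]
negate -> [24, 80]
*      -> [1920]
negate -> [-1920]
7      -> [-1920, 7]
*      -> [-13440]
drop   -> []
4      -> [4]
negate -> [-4]
dup    -> [-4, -4]
mod    -> [0]
rot  — needs 3 operands, stack has 1 → underflow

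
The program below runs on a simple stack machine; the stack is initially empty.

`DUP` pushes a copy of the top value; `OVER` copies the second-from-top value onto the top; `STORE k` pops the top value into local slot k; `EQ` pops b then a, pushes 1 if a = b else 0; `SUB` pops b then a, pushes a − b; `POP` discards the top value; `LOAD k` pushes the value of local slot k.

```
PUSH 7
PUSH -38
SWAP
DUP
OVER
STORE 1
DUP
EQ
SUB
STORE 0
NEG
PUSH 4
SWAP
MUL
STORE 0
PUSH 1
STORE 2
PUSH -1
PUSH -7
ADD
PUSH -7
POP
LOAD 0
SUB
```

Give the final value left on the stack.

-160

PUSH 7   -> [7]
PUSH -38 -> [7, -38]
SWAP     -> [-38, 7]
DUP      -> [-38, 7, 7]
OVER     -> [-38, 7, 7, 7]
STORE 1  -> [-38, 7, 7]
DUP      -> [-38, 7, 7, 7]
EQ       -> [-38, 7, 1]
SUB      -> [-38, 6]
STORE 0  -> [-38]
NEG      -> [38]
PUSH 4   -> [38, 4]
SWAP     -> [4, 38]
MUL      -> [152]
STORE 0  -> []
PUSH 1   -> [1]
STORE 2  -> []
PUSH -1  -> [-1]
PUSH -7  -> [-1, -7]
ADD      -> [-8]
PUSH -7  -> [-8, -7]
POP      -> [-8]
LOAD 0   -> [-8, 152]
SUB      -> [-160]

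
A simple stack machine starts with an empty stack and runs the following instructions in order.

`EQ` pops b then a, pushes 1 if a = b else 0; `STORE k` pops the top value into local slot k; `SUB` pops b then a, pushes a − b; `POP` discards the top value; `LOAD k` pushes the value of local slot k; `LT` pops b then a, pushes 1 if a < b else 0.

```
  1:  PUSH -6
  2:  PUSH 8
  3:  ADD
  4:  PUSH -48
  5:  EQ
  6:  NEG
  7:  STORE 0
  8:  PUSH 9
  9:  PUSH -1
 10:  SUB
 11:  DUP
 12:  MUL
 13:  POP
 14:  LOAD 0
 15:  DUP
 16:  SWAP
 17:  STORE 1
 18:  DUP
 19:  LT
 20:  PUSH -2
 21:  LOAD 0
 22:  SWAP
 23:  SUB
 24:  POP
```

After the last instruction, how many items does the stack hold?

PUSH -6   [-6]
PUSH 8    [-6, 8]
ADD       [2]
PUSH -48  [2, -48]
EQ        [0]
NEG       [0]
STORE 0   []
PUSH 9    [9]
PUSH -1   [9, -1]
SUB       [10]
DUP       [10, 10]
MUL       [100]
POP       []
LOAD 0    [0]
DUP       [0, 0]
SWAP      [0, 0]
STORE 1   [0]
DUP       [0, 0]
LT        [0]
PUSH -2   [0, -2]
LOAD 0    [0, -2, 0]
SWAP      [0, 0, -2]
SUB       [0, 2]
POP       [0]

1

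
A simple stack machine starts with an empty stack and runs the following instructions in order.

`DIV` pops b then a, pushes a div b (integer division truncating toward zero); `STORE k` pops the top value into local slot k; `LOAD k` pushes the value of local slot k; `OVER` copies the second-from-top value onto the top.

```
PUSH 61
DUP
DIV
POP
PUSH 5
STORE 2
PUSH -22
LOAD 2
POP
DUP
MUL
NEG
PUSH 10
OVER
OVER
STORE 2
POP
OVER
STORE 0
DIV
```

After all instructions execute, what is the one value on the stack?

-48

PUSH 61   [61]
DUP       [61, 61]
DIV       [1]
POP       []
PUSH 5    [5]
STORE 2   []
PUSH -22  [-22]
LOAD 2    [-22, 5]
POP       [-22]
DUP       [-22, -22]
MUL       [484]
NEG       [-484]
PUSH 10   [-484, 10]
OVER      [-484, 10, -484]
OVER      [-484, 10, -484, 10]
STORE 2   [-484, 10, -484]
POP       [-484, 10]
OVER      [-484, 10, -484]
STORE 0   [-484, 10]
DIV       [-48]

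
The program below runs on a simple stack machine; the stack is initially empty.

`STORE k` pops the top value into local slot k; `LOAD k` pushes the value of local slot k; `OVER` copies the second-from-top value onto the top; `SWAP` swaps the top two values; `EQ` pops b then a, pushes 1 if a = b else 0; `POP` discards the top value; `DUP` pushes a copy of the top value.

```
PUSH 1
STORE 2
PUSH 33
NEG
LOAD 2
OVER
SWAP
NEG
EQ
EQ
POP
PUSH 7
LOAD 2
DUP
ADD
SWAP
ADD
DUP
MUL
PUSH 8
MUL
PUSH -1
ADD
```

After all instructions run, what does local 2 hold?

PUSH 1  → [1]
STORE 2 → []
PUSH 33 → [33]
NEG     → [-33]
LOAD 2  → [-33, 1]
OVER    → [-33, 1, -33]
SWAP    → [-33, -33, 1]
NEG     → [-33, -33, -1]
EQ      → [-33, 0]
EQ      → [0]
POP     → []
PUSH 7  → [7]
LOAD 2  → [7, 1]
DUP     → [7, 1, 1]
ADD     → [7, 2]
SWAP    → [2, 7]
ADD     → [9]
DUP     → [9, 9]
MUL     → [81]
PUSH 8  → [81, 8]
MUL     → [648]
PUSH -1 → [648, -1]
ADD     → [647]

1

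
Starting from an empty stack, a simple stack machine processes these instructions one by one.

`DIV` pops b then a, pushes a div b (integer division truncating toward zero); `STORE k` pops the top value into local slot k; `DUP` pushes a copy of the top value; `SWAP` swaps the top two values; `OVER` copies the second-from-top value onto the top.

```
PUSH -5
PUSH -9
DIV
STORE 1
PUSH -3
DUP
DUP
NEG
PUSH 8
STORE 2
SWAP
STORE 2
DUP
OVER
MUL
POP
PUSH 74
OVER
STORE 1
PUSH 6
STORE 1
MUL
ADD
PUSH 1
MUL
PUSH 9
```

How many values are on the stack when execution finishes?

2

PUSH -5 → [-5]
PUSH -9 → [-5, -9]
DIV     → [0]
STORE 1 → []
PUSH -3 → [-3]
DUP     → [-3, -3]
DUP     → [-3, -3, -3]
NEG     → [-3, -3, 3]
PUSH 8  → [-3, -3, 3, 8]
STORE 2 → [-3, -3, 3]
SWAP    → [-3, 3, -3]
STORE 2 → [-3, 3]
DUP     → [-3, 3, 3]
OVER    → [-3, 3, 3, 3]
MUL     → [-3, 3, 9]
POP     → [-3, 3]
PUSH 74 → [-3, 3, 74]
OVER    → [-3, 3, 74, 3]
STORE 1 → [-3, 3, 74]
PUSH 6  → [-3, 3, 74, 6]
STORE 1 → [-3, 3, 74]
MUL     → [-3, 222]
ADD     → [219]
PUSH 1  → [219, 1]
MUL     → [219]
PUSH 9  → [219, 9]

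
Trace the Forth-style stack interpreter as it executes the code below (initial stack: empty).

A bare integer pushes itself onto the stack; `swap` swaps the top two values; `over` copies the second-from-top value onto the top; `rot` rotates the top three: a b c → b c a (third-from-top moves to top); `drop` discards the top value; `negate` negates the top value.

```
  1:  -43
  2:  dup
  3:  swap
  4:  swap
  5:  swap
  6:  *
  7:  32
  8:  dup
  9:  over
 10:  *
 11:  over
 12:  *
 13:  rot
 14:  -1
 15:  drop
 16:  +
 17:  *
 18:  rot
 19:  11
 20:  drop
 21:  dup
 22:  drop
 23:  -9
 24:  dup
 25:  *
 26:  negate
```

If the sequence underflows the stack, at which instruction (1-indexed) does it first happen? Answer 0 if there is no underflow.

18

-43  -> -43
dup  -> -43 -43
swap -> -43 -43
swap -> -43 -43
swap -> -43 -43
*    -> 1849
32   -> 1849 32
dup  -> 1849 32 32
over -> 1849 32 32 32
*    -> 1849 32 1024
over -> 1849 32 1024 32
*    -> 1849 32 32768
rot  -> 32 32768 1849
-1   -> 32 32768 1849 -1
drop -> 32 32768 1849
+    -> 32 34617
*    -> 1107744
rot  — needs 3 operands, stack has 1 → underflow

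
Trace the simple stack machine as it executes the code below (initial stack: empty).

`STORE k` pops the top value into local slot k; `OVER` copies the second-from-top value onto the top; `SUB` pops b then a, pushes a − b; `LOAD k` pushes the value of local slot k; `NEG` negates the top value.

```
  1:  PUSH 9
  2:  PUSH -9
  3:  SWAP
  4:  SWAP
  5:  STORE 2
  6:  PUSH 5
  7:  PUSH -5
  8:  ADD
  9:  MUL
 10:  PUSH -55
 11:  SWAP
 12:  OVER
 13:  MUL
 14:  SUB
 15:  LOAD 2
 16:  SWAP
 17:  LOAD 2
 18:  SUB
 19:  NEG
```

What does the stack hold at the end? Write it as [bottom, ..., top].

[-9, 46]

PUSH 9   → [9]
PUSH -9  → [9, -9]
SWAP     → [-9, 9]
SWAP     → [9, -9]
STORE 2  → [9]
PUSH 5   → [9, 5]
PUSH -5  → [9, 5, -5]
ADD      → [9, 0]
MUL      → [0]
PUSH -55 → [0, -55]
SWAP     → [-55, 0]
OVER     → [-55, 0, -55]
MUL      → [-55, 0]
SUB      → [-55]
LOAD 2   → [-55, -9]
SWAP     → [-9, -55]
LOAD 2   → [-9, -55, -9]
SUB      → [-9, -46]
NEG      → [-9, 46]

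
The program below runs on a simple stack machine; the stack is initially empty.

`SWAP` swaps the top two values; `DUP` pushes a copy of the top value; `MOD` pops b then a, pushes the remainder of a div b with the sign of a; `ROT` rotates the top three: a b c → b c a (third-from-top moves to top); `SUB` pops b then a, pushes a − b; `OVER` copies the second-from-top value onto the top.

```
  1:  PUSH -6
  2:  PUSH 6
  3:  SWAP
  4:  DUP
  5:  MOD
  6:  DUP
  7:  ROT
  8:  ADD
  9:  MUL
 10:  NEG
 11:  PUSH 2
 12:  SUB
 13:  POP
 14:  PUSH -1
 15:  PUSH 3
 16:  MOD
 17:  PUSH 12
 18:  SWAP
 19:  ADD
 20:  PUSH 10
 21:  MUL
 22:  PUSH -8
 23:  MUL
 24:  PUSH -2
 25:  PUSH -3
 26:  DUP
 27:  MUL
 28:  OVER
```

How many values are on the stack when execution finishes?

4

PUSH -6 : -6
PUSH 6  : -6 6
SWAP    : 6 -6
DUP     : 6 -6 -6
MOD     : 6 0
DUP     : 6 0 0
ROT     : 0 0 6
ADD     : 0 6
MUL     : 0
NEG     : 0
PUSH 2  : 0 2
SUB     : -2
POP     : (empty)
PUSH -1 : -1
PUSH 3  : -1 3
MOD     : -1
PUSH 12 : -1 12
SWAP    : 12 -1
ADD     : 11
PUSH 10 : 11 10
MUL     : 110
PUSH -8 : 110 -8
MUL     : -880
PUSH -2 : -880 -2
PUSH -3 : -880 -2 -3
DUP     : -880 -2 -3 -3
MUL     : -880 -2 9
OVER    : -880 -2 9 -2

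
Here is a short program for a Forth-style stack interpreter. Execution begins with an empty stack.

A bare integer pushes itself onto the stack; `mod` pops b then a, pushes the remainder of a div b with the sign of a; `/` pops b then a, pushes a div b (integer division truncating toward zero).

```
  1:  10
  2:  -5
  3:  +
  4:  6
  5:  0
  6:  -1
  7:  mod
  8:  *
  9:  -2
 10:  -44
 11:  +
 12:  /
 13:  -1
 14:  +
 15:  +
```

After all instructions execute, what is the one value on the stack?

10   [10]
-5   [10, -5]
+    [5]
6    [5, 6]
0    [5, 6, 0]
-1   [5, 6, 0, -1]
mod  [5, 6, 0]
*    [5, 0]
-2   [5, 0, -2]
-44  [5, 0, -2, -44]
+    [5, 0, -46]
/    [5, 0]
-1   [5, 0, -1]
+    [5, -1]
+    [4]

4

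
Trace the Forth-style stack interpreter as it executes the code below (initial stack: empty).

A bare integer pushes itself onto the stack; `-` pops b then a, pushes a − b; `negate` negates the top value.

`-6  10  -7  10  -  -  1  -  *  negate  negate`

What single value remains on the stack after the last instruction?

-156

-6     -> -6
10     -> -6 10
-7     -> -6 10 -7
10     -> -6 10 -7 10
-      -> -6 10 -17
-      -> -6 27
1      -> -6 27 1
-      -> -6 26
*      -> -156
negate -> 156
negate -> -156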